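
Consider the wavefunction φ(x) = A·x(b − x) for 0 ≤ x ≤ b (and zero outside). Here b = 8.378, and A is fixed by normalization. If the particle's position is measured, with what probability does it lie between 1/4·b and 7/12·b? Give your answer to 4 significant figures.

P ≈ 0.5499

|φ|² is the probability density, so P = ∫_{1/4·b}^{7/12·b} |φ|² dx.
Since A² = 1/(b^5/30), this is the region integral divided by the full normalization integral.
Let u = x/b; then A² and the length scale cancel, so P = ∫_{1/4}^{7/12} u^2·(1 - u)^2 du ÷ ∫_{0}^{1} u^2·(1 - u)^2 du.
Using ∫ u^2·(1 - u)^2 du = u^3·(6·u^2 - 15·u + 10)/30, the numerator is ≈ 0.0183288 and the denominator is 1/30.
Evaluating gives P = 0.54986.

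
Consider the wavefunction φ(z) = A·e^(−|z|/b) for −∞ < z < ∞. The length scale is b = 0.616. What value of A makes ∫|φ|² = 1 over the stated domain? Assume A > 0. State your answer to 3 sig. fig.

Require ∫ |φ|² dz = 1 over the whole domain.
With ∫₀^∞ z^0 e^(−αz) dz = 0!/α^1, the integral (without the A² prefactor) comes out to b.
So A² = (b)^(−1).
With b = 0.616: A² = 1.623 and A = 1.274.

A ≈ 1.27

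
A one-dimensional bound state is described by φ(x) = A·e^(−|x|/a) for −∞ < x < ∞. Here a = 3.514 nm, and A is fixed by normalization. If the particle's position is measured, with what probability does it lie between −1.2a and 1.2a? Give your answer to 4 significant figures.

The probability is P = ∫ |φ|² dx over [−1.2a, 1.2a].
With A² fixed by ∫|φ|² = 1, i.e. A² = (a)^(−1), substitute and integrate.
By symmetry take twice the x ≥ 0 contribution in numerator and denominator; the 2's cancel. Let u = x/a; then A² and the length scale cancel, so P = ∫_{0}^{1.2} e^(-2·u) du ÷ ∫_{0}^{∞} e^(-2·u) du.
Using ∫ e^(-2·u) du = -e^(-2·u)/2, the numerator is 1/2 - e^(-12/5)/2 and the denominator is 1/2.
The result is P = 0.90928.

P ≈ 0.9093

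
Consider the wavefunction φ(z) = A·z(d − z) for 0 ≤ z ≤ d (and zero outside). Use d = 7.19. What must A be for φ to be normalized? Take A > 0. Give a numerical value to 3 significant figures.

A ≈ 0.0395

Normalization requires ∫|φ|² dz = 1, integrated from 0 to d.
Expanding the polynomial and integrating term by term, the integral (without the A² prefactor) comes out to d^5/30.
Hence A² = 1/[d^5/30].
Plugging in d = 7.19 yields A = 0.03951.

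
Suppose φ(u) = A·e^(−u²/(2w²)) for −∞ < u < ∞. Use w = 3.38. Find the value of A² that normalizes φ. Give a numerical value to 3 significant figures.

Normalization requires ∫|φ|² du = 1, integrated from −∞ to ∞.
Using the Gaussian integral ∫_{−∞}^{∞} e^(−αu²) du = √(π/α), with φ = A·e^(−u²/(2w²)), the integral evaluates to A²·[√(π)·w].
Hence A² = 1/[√(π)·w].
Substituting w = 3.38 gives A² = 0.1669, so A = 0.4086.

A^2 ≈ 0.167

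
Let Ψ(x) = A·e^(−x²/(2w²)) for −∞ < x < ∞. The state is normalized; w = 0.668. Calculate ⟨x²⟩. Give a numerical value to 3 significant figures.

⟨x^2⟩ ≈ 0.223

By definition ⟨x²⟩ = ∫ x^2 |Ψ(x)|² dx.
Evaluating both integrals, ⟨x²⟩ = w^2/2.
Putting w = 0.668 gives 0.2231.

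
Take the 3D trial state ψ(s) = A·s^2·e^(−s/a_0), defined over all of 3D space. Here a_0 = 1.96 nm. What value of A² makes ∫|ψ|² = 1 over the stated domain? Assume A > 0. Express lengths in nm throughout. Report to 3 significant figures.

Normalization requires ∫|ψ|² 4πs² ds = 1, integrated from 0 to ∞.
In 3D with spherical symmetry the volume element is 4πs² ds.
Carrying out the integral gives A² · 45·π·a_0^7/2.
So A² = (45·π·a_0^7/2)^(−1).
Plugging in a_0 = 1.96 yields A = 0.01128.

A^2 ≈ 0.000127 nm^(-7)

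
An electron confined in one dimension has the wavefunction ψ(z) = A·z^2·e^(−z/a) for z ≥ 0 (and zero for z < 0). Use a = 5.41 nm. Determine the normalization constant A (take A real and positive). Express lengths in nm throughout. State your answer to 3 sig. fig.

Normalization requires ∫|ψ|² dz = 1, integrated from 0 to ∞.
∫|ψ|² dz = A²·(3·a^5/4).
Setting this equal to 1 gives A² = 1/(3·a^5/4).
With a = 5.41: A² = 0.0002877 and A = 0.01696.

A ≈ 0.0170 nm^(-5/2)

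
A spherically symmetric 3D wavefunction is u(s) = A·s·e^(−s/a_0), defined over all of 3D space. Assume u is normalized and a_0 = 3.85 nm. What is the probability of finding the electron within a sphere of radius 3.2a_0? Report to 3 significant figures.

P ≈ 0.765

With dV = 4πs²ds, the probability is ∫|u|² dV over s ≤ 3.2a_0.
A² is fixed by ∫₀^∞ 4πs²|u|² ds = 1, i.e. A² = (3·π·a_0^5)^(−1).
Substituting t = s/a_0, A², 4π and the length scale all cancel in the ratio: P = ∫_{0}^{3.2} t^4·e^(-2·t) dt / ∫_{0}^{∞} t^4·e^(-2·t) dt.
With ∫ t^4·e^(-2·t) dt = -(t^4/2 + t^3 + 3·t^2/2 + 3·t/2 + 3/4)·e^(-2·t) + C, the region integral is ≈ 0.57370 and the full one is 3/4.
This evaluates to P = 0.7649.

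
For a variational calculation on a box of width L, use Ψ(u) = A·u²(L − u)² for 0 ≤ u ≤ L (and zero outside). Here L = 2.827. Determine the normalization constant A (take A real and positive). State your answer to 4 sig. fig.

A ≈ 0.2337

Normalization requires ∫|Ψ|² du = 1, integrated from 0 to L.
Expanding the polynomial and integrating term by term, carrying out the integral gives A² · L^9/630.
So A² = (L^9/630)^(−1).
With L = 2.827: A² = 0.054627 and A = 0.23372.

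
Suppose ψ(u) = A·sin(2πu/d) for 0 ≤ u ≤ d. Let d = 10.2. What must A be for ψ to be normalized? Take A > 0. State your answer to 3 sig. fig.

Normalization requires ∫|ψ|² du = 1, integrated from 0 to d.
Using sin²θ = (1 − cos 2θ)/2, with ψ = A·sin(2πu/d), the integral evaluates to A²·[d/2].
With d = 10.2: A² = 0.1961 and A = 0.4428.

A ≈ 0.443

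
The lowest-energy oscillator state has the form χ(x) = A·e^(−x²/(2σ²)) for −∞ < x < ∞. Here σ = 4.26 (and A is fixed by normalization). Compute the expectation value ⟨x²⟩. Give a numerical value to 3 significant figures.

The expectation value is the |χ|²-weighted average of x^2: ∫ x^2|χ|² dx.
With ∫_{−∞}^{∞} x^(2m) e^(−αx²) dx = (2m−1)!!·√π / (2^m α^(m+1/2)), since the A² factors cancel between numerator and denominator, ⟨x²⟩ = σ^2/2.
With σ = 4.26, ⟨x^2⟩ = 9.074.

⟨x^2⟩ ≈ 9.07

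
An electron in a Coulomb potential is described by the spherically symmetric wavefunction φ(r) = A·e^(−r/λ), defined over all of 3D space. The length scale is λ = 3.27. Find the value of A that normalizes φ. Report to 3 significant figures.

A ≈ 0.0954

Normalization requires ∫|φ|² 4πr² dr = 1, integrated from 0 to ∞.
(Spherical symmetry: dV = 4πr² dr.)
With φ = A·e^(−r/λ), the integral evaluates to A²·[π·λ^3].
Plugging in λ = 3.27 yields A = 0.09541.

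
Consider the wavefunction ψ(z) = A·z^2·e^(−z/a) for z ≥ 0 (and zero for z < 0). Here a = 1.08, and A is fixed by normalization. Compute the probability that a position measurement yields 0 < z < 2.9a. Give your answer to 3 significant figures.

|ψ|² is the probability density, so P = ∫_{0}^{2.9a} |ψ|² dz.
Since A² = 1/(3·a^5/4), this is the region integral divided by the full normalization integral.
In terms of u = z/a (A² and the length scale cancel between numerator and denominator), P = [∫_{0}^{2.9} u^4·e^(-2·u) du] / [∫_{0}^{∞} u^4·e^(-2·u) du].
With ∫ u^4·e^(-2·u) du = -(u^4/2 + u^3 + 3·u^2/2 + 3·u/2 + 3/4)·e^(-2·u) + C, the region integral is ≈ 0.51546 and the full one is 3/4.
Taking the ratio, P = 0.6873.

P ≈ 0.687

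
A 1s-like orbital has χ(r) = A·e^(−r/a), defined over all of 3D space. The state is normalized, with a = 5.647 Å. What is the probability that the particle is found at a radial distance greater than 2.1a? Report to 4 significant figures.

P ≈ 0.2102

With dV = 4πr²dr, the probability is ∫|χ|² dV over r > 2.1a.
Normalization gives A² = 1/(π·a^3).
In terms of u = r/a (A², 4π and the length scale all cancel between numerator and denominator), P = [∫_{2.1}^{∞} u^2·e^(-2·u) du] / [∫_{0}^{∞} u^2·e^(-2·u) du].
With ∫ u^2·e^(-2·u) du = -(2·u^2 + 2·u + 1)·e^(-2·u)/4 + C, the region integral is 701·e^(-21/5)/200 and the full one is 1/4.
This evaluates to P = 0.21024.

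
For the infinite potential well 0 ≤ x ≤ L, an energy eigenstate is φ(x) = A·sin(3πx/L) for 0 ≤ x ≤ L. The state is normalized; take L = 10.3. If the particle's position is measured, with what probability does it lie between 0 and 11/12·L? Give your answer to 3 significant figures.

P = ∫_{0}^{11/12·L} |φ(x)|² dx.
With A² fixed by ∫|φ|² = 1, i.e. A² = (L/2)^(−1), substitute and integrate.
Let u = x/L; then A² and the length scale cancel, so P = ∫_{0}^{11/12} sin(3·π·u)^2 du ÷ ∫_{0}^{1} sin(3·π·u)^2 du.
Using ∫ sin(3·π·u)^2 du = u/2 - sin(6·π·u)/(12·π), the numerator is 1/(12·π) + 11/24 and the denominator is 1/2.
Evaluating gives P = (2 + 11·π)/(12·π).

P ≈ 0.970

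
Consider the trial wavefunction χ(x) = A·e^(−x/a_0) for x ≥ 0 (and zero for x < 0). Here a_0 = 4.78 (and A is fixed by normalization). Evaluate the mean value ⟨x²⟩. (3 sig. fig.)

By definition ⟨x²⟩ = ∫ x^2 |χ(x)|² dx.
The ratio of the moment integral to the normalization integral gives ⟨x²⟩ = a_0^2/2.
With a_0 = 4.78, ⟨x^2⟩ = 11.42.

⟨x^2⟩ ≈ 11.4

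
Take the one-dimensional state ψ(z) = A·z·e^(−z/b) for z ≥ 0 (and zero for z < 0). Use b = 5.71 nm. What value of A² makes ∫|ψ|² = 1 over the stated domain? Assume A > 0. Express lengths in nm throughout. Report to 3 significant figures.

Normalization requires ∫|ψ|² dz = 1, integrated from 0 to ∞.
The integral (without the A² prefactor) comes out to b^3/4.
Plugging in b = 5.71 yields A = 0.1466.

A^2 ≈ 0.0215 nm^(-3)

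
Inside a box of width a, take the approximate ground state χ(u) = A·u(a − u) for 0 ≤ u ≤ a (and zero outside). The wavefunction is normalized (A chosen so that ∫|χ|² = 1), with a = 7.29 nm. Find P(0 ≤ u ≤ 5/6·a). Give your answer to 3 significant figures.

P ≈ 0.965

P = ∫_{0}^{5/6·a} |χ(u)|² du.
Since A² = 1/(a^5/30), this is the region integral divided by the full normalization integral.
Let t = u/a; then A² and the length scale cancel, so P = ∫_{0}^{5/6} t^2·(1 - t)^2 dt ÷ ∫_{0}^{1} t^2·(1 - t)^2 dt.
Using ∫ t^2·(1 - t)^2 dt = t^3·(6·t^2 - 15·t + 10)/30, the numerator is 125/3888 and the denominator is 1/30.
Evaluating gives P = 625/648.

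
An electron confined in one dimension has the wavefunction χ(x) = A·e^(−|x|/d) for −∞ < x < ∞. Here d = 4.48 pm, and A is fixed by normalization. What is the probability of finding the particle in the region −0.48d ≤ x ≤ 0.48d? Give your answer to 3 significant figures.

P ≈ 0.617

P = ∫_{−0.48d}^{0.48d} |χ(x)|² dx.
The normalization integral ∫|χ|²dx over the whole domain equals d·A², and A² cancels in the ratio.
By symmetry take twice the x ≥ 0 contribution in numerator and denominator; the 2's cancel. In terms of u = x/d (A² and the length scale cancel between numerator and denominator), P = [∫_{0}^{0.48} e^(-2·u) du] / [∫_{0}^{∞} e^(-2·u) du].
With ∫ e^(-2·u) du = -e^(-2·u)/2 + C, the region integral is 1/2 - e^(-24/25)/2 and the full one is 1/2.
Taking the ratio, P = 0.6171.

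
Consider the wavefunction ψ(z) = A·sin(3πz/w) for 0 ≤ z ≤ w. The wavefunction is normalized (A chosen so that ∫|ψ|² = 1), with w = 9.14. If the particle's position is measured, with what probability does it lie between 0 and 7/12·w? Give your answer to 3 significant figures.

|ψ|² is the probability density, so P = ∫_{0}^{7/12·w} |ψ|² dz.
With A² fixed by ∫|ψ|² = 1, i.e. A² = (w/2)^(−1), substitute and integrate.
In terms of u = z/w (A² and the length scale cancel between numerator and denominator), P = [∫_{0}^{7/12} sin(3·π·u)^2 du] / [∫_{0}^{1} sin(3·π·u)^2 du].
With ∫ sin(3·π·u)^2 du = u/2 - sin(6·π·u)/(12·π) + C, the region integral is 1/(12·π) + 7/24 and the full one is 1/2.
Taking the ratio, P = (2 + 7·π)/(12·π).

P ≈ 0.636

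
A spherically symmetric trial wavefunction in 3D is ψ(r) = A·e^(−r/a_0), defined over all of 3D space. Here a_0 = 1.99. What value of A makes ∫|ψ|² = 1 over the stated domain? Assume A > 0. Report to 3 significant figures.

A ≈ 0.201

We need A² ∫|f|² 4πr² dr = 1, taking the integral from 0 to ∞.
With ∫₀^∞ r^2 e^(−αr) dr = 2!/α^3, the integral (without the A² prefactor) comes out to π·a_0^3.
With a_0 = 1.99: A² = 0.04039 and A = 0.2010.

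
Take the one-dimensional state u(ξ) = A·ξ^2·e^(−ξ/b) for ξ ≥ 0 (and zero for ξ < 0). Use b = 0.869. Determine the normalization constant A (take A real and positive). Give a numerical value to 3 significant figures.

Normalization requires ∫|u|² dξ = 1, integrated from 0 to ∞.
Recall ∫₀^∞ ξ^m e^(−ξ/β) dξ = m!·β^(m+1), the integral (without the A² prefactor) comes out to 3·b^5/4.
Hence A² = 1/[3·b^5/4].
With b = 0.869: A² = 2.691 and A = 1.640.

A ≈ 1.64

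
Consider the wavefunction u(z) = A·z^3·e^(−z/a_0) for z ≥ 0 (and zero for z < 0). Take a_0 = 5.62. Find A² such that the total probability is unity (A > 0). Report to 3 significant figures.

Normalization requires ∫|u|² dz = 1, integrated from 0 to ∞.
Recall ∫₀^∞ z^m e^(−z/β) dz = m!·β^(m+1), with u = A·z^3·e^(−z/a_0), the integral evaluates to A²·[45·a_0^7/8].
Hence A² = 1/[45·a_0^7/8].
With a_0 = 5.62: A² = 0.000001004 and A = 0.001002.

A^2 ≈ 0.00000100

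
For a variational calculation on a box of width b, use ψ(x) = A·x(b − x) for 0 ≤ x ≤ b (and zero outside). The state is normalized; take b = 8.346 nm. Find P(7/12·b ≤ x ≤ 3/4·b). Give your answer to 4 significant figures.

P ≈ 0.2431

The probability is P = ∫ |ψ|² dx over [7/12·b, 3/4·b].
The normalization integral ∫|ψ|²dx over the whole domain equals b^5/30·A², and A² cancels in the ratio.
In terms of u = x/b (A² and the length scale cancel between numerator and denominator), P = [∫_{7/12}^{3/4} u^2·(1 - u)^2 du] / [∫_{0}^{1} u^2·(1 - u)^2 du].
With ∫ u^2·(1 - u)^2 du = u^3·(6·u^2 - 15·u + 10)/30 + C, the region integral is ≈ 0.00810346 and the full one is 1/30.
Evaluating gives P = 0.24310.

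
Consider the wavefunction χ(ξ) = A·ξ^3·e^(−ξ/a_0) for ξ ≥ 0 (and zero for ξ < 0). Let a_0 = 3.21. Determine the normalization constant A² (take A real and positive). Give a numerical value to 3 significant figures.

A^2 ≈ 0.0000506

Normalization requires ∫|χ|² dξ = 1, integrated from 0 to ∞.
Carrying out the integral gives A² · 45·a_0^7/8.
Setting this equal to 1 gives A² = 1/(45·a_0^7/8).
With a_0 = 3.21: A² = 0.00005062 and A = 0.007115.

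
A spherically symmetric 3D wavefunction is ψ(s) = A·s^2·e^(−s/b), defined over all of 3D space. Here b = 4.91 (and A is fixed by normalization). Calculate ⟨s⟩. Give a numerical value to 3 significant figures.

The expectation value is the |ψ|²-weighted average of s: ∫ s|ψ|² 4πs² ds.
Since the A² factors cancel between numerator and denominator, ⟨s⟩ = 7·b/2.
With b = 4.91, ⟨s⟩ = 17.19.

⟨s⟩ ≈ 17.2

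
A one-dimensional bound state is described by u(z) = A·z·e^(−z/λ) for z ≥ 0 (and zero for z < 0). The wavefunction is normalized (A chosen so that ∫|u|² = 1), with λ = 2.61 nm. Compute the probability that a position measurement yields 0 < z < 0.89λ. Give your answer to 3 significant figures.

P = ∫_{0}^{0.89λ} |u(z)|² dz.
The normalization integral ∫|u|²dz over the whole domain equals λ^3/4·A², and A² cancels in the ratio.
In terms of t = z/λ (A² and the length scale cancel between numerator and denominator), P = [∫_{0}^{0.89} t^2·e^(-2·t) dt] / [∫_{0}^{∞} t^2·e^(-2·t) dt].
Using ∫ t^2·e^(-2·t) dt = -(2·t^2 + 2·t + 1)·e^(-2·t)/4, the numerator is ≈ 0.066007 and the denominator is 1/4.
This works out to P = 0.2640.

P ≈ 0.264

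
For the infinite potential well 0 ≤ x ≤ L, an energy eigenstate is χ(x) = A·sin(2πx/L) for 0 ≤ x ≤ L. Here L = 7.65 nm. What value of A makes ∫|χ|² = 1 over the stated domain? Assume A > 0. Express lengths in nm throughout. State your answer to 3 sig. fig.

The normalization condition is ∫|χ|² dx = 1 from 0 to L.
Carrying out the integral gives A² · L/2.
So A² = (L/2)^(−1).
Substituting L = 7.65 gives A² = 0.2614, so A = 0.5113.

A ≈ 0.511 nm^(-1/2)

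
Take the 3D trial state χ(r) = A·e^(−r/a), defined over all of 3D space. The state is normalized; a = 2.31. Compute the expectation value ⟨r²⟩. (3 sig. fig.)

⟨r^2⟩ ≈ 16.0

⟨r²⟩ = ∫ r^2 |χ|² 4πr² dr over the full domain.
Since the A² factors cancel between numerator and denominator, ⟨r²⟩ = 3·a^2.
Putting a = 2.31 gives 16.01.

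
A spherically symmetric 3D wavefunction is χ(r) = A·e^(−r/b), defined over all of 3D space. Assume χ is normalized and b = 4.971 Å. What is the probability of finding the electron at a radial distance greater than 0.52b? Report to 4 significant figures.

P = ∫ |χ|² 4πr² dr over r > 0.52b.
A² is fixed by ∫₀^∞ 4πr²|χ|² dr = 1, i.e. A² = (π·b^3)^(−1).
Let u = r/b; then A², 4π and the length scale all cancel, so P = ∫_{0.52}^{∞} u^2·e^(-2·u) du ÷ ∫_{0}^{∞} u^2·e^(-2·u) du.
An antiderivative of u^2·e^(-2·u) is -(2·u^2 + 2·u + 1)·e^(-2·u)/4; evaluating from 0.52 to ∞ gives 1613·e^(-26/25)/2500, while the full integral is 1/4.
Taking the ratio yields P = 0.91220.

P ≈ 0.9122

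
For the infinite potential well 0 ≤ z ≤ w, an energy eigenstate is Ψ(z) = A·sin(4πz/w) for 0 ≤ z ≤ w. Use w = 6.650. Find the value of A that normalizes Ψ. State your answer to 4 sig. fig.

A ≈ 0.5484

Normalization requires ∫|Ψ|² dz = 1, integrated from 0 to w.
Using sin²θ = (1 − cos 2θ)/2, the integral (without the A² prefactor) comes out to w/2.
So A² = (w/2)^(−1).
With w = 6.650: A² = 0.30075 and A = 0.54841.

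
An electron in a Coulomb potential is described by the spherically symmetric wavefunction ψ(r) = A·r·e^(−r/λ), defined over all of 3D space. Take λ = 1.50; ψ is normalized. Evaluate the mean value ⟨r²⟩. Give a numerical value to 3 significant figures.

⟨r²⟩ = ∫ r^2 |ψ|² 4πr² dr over the full domain.
Evaluating both integrals, ⟨r²⟩ = 15·λ^2/2.
Putting λ = 1.50 gives 16.88.

⟨r^2⟩ ≈ 16.9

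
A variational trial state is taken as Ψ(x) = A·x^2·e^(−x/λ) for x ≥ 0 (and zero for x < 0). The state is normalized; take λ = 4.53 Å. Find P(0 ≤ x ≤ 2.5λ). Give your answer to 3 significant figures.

P ≈ 0.560

|Ψ|² is the probability density, so P = ∫_{0}^{2.5λ} |Ψ|² dx.
Since A² = 1/(3·λ^5/4), this is the region integral divided by the full normalization integral.
Substituting u = x/λ, A² and the length scale cancel in the ratio: P = ∫_{0}^{2.5} u^4·e^(-2·u) du / ∫_{0}^{∞} u^4·e^(-2·u) du.
An antiderivative of u^4·e^(-2·u) is -(u^4/2 + u^3 + 3·u^2/2 + 3·u/2 + 3/4)·e^(-2·u); evaluating from 0 to 2.5 gives 3/4 - 1569·e^(-5)/32, while the full integral is 3/4.
The result is P = 0.5595.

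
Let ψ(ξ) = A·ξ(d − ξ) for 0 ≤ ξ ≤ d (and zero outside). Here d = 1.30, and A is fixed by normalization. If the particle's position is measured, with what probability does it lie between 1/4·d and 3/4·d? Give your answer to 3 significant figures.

|ψ|² is the probability density, so P = ∫_{1/4·d}^{3/4·d} |ψ|² dξ.
Since A² = 1/(d^5/30), this is the region integral divided by the full normalization integral.
Let u = ξ/d; then A² and the length scale cancel, so P = ∫_{1/4}^{3/4} u^2·(1 - u)^2 du ÷ ∫_{0}^{1} u^2·(1 - u)^2 du.
With ∫ u^2·(1 - u)^2 du = u^3·(6·u^2 - 15·u + 10)/30 + C, the region integral is 203/7680 and the full one is 1/30.
This works out to P = 203/256.

P ≈ 0.793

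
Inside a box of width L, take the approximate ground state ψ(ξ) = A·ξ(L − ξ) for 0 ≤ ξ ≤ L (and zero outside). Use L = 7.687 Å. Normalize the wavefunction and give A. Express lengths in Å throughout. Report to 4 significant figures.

The normalization condition is ∫|ψ|² dξ = 1 from 0 to L.
Expanding the polynomial and integrating term by term, the integral (without the A² prefactor) comes out to L^5/30.
Setting this equal to 1 gives A² = 1/(L^5/30).
Substituting L = 7.687 gives A² = 0.0011177, so A = 0.033432.

A ≈ 0.03343 Å^(-5/2)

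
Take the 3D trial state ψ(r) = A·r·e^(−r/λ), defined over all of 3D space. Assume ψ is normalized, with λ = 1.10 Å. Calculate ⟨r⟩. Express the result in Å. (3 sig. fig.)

By definition ⟨r⟩ = ∫ r |ψ(r)|² 4πr² dr.
Using ∫₀^∞ rⁿ e^(−αr) dr = n!/αⁿ⁺¹, since the A² factors cancel between numerator and denominator, ⟨r⟩ = 5·λ/2.
Putting λ = 1.10 gives 2.750.

⟨r⟩ ≈ 2.75 Å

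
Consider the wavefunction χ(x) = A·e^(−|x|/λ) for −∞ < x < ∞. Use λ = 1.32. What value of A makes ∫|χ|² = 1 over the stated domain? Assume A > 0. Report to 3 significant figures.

We need A² ∫|f|² dx = 1, taking the integral from −∞ to ∞.
The integral (without the A² prefactor) comes out to λ.
So A² = (λ)^(−1).
Substituting λ = 1.32 gives A² = 0.7576, so A = 0.8704.

A ≈ 0.870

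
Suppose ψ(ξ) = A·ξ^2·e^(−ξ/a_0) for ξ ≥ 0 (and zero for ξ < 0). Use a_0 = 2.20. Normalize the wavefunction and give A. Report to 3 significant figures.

A ≈ 0.161

Normalization requires ∫|ψ|² dξ = 1, integrated from 0 to ∞.
The integral (without the A² prefactor) comes out to 3·a_0^5/4.
Plugging in a_0 = 2.20 yields A = 0.1608.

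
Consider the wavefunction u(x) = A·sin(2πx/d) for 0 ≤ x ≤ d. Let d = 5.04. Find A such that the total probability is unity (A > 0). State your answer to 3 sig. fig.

The normalization condition is ∫|u|² dx = 1 from 0 to d.
With u = A·sin(2πx/d), the integral evaluates to A²·[d/2].
Setting this equal to 1 gives A² = 1/(d/2).
Substituting d = 5.04 gives A² = 0.3968, so A = 0.6299.

A ≈ 0.630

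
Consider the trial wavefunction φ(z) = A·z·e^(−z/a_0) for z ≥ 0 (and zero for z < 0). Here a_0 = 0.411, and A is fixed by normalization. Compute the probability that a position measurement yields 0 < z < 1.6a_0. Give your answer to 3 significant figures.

The probability is P = ∫ |φ|² dz over [0, 1.6a_0].
Since A² = 1/(a_0^3/4), this is the region integral divided by the full normalization integral.
Let u = z/a_0; then A² and the length scale cancel, so P = ∫_{0}^{1.6} u^2·e^(-2·u) du ÷ ∫_{0}^{∞} u^2·e^(-2·u) du.
An antiderivative of u^2·e^(-2·u) is -(2·u^2 + 2·u + 1)·e^(-2·u)/4; evaluating from 0 to 1.6 gives 1/4 - 233·e^(-16/5)/100, while the full integral is 1/4.
The result is P = 0.6201.

P ≈ 0.620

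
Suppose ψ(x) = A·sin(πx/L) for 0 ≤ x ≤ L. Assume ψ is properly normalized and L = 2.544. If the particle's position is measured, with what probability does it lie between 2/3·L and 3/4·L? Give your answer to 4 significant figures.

P ≈ 0.1047

The probability is P = ∫ |ψ|² dx over [2/3·L, 3/4·L].
With A² fixed by ∫|ψ|² = 1, i.e. A² = (L/2)^(−1), substitute and integrate.
Let u = x/L; then A² and the length scale cancel, so P = ∫_{2/3}^{3/4} sin(π·u)^2 du ÷ ∫_{0}^{1} sin(π·u)^2 du.
With ∫ sin(π·u)^2 du = u/2 - sin(2·π·u)/(4·π) + C, the region integral is -√(3)/(8·π) + 1/24 + 1/(4·π) and the full one is 1/2.
This works out to P = (-3·√(3) + π + 6)/(12·π).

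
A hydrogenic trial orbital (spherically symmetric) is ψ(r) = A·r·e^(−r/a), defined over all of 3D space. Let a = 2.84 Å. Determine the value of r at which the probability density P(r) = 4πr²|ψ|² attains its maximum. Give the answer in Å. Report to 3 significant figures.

Differentiate P(r) = 4πr²|ψ|² with respect to r and set to zero.
This gives r = 2·a.
With a = 2.84, the most probable radial distance is 5.680 Å.

r ≈ 5.68 Å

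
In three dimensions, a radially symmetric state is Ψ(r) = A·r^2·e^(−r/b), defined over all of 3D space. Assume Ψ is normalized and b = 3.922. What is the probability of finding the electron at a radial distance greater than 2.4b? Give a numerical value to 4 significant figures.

With dV = 4πr²dr, the probability is ∫|Ψ|² dV over r > 2.4b.
The full normalization integral is A²·[45·π·b^7/2] = 1, fixing A².
In terms of u = r/b (A², 4π and the length scale all cancel between numerator and denominator), P = [∫_{2.4}^{∞} u^6·e^(-2·u) du] / [∫_{0}^{∞} u^6·e^(-2·u) du].
An antiderivative of u^6·e^(-2·u) is -(4·u^6 + 12·u^5 + 30·u^4 + 60·u^3 + 90·u^2 + 90·u + 45)·e^(-2·u)/8; evaluating from 2.4 to ∞ gives ≈ 4.44828, while the full integral is 45/8.
This evaluates to P = 0.79080.

P ≈ 0.7908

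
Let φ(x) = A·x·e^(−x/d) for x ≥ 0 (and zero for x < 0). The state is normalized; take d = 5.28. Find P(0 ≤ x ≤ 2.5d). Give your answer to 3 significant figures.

P ≈ 0.875

The probability is P = ∫ |φ|² dx over [0, 2.5d].
With A² fixed by ∫|φ|² = 1, i.e. A² = (d^3/4)^(−1), substitute and integrate.
In terms of u = x/d (A² and the length scale cancel between numerator and denominator), P = [∫_{0}^{2.5} u^2·e^(-2·u) du] / [∫_{0}^{∞} u^2·e^(-2·u) du].
With ∫ u^2·e^(-2·u) du = -(2·u^2 + 2·u + 1)·e^(-2·u)/4 + C, the region integral is 1/4 - 37·e^(-5)/8 and the full one is 1/4.
The result is P = 0.8753.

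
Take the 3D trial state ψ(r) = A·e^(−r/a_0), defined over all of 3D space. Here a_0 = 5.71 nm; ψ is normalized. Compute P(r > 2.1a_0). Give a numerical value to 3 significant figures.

P = ∫ |ψ|² 4πr² dr over r > 2.1a_0.
A² is fixed by ∫₀^∞ 4πr²|ψ|² dr = 1, i.e. A² = (π·a_0^3)^(−1).
In terms of u = r/a_0 (A², 4π and the length scale all cancel between numerator and denominator), P = [∫_{2.1}^{∞} u^2·e^(-2·u) du] / [∫_{0}^{∞} u^2·e^(-2·u) du].
An antiderivative of u^2·e^(-2·u) is -(2·u^2 + 2·u + 1)·e^(-2·u)/4; evaluating from 2.1 to ∞ gives 701·e^(-21/5)/200, while the full integral is 1/4.
Taking the ratio yields P = 0.2102.

P ≈ 0.210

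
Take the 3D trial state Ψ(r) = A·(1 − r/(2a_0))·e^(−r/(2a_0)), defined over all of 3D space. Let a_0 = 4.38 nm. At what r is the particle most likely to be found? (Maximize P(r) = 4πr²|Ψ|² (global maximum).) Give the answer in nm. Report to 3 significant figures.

The maximum of P(r) = 4πr²|Ψ|² occurs where its derivative vanishes.
Solving yields r = a_0·(√(5) + 3).
With a_0 = 4.38, the most probable radial distance is 22.93 nm.

r ≈ 22.9 nm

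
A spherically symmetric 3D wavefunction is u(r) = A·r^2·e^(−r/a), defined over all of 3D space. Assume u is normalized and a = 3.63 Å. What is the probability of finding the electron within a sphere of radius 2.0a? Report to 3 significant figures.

Integrate the radial probability density 4πr²|u|² over r ≤ 2.0a.
A² is fixed by ∫₀^∞ 4πr²|u|² dr = 1, i.e. A² = (45·π·a^7/2)^(−1).
Let t = r/a; then A², 4π and the length scale all cancel, so P = ∫_{0}^{2.0} t^6·e^(-2·t) dt ÷ ∫_{0}^{∞} t^6·e^(-2·t) dt.
Using ∫ t^6·e^(-2·t) dt = -(4·t^6 + 12·t^5 + 30·t^4 + 60·t^3 + 90·t^2 + 90·t + 45)·e^(-2·t)/8, the numerator is 45/8 - 2185·e^(-4)/8 and the denominator is 45/8.
This evaluates to P = 0.1107.

P ≈ 0.111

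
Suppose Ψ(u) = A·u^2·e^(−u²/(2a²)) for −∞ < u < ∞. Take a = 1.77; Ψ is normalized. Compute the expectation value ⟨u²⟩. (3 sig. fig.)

⟨u²⟩ = ∫ u^2 |Ψ|² du over the full domain.
With ∫_{−∞}^{∞} u^(2m) e^(−αu²) du = (2m−1)!!·√π / (2^m α^(m+1/2)), evaluating both integrals, ⟨u²⟩ = 5·a^2/2.
With a = 1.77, ⟨u^2⟩ = 7.832.

⟨u^2⟩ ≈ 7.83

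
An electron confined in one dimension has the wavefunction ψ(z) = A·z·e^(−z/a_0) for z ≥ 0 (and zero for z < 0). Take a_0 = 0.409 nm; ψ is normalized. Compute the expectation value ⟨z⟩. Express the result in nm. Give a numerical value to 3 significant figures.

⟨z⟩ ≈ 0.614 nm

By definition ⟨z⟩ = ∫ z |ψ(z)|² dz.
Evaluating both integrals, ⟨z⟩ = 3·a_0/2.
Putting a_0 = 0.409 gives 0.6135.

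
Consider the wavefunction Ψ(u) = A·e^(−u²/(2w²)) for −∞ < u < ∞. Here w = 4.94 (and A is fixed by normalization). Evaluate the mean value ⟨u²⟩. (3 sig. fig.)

⟨u^2⟩ ≈ 12.2

By definition ⟨u²⟩ = ∫ u^2 |Ψ(u)|² du.
Using the Gaussian integral ∫_{−∞}^{∞} e^(−αu²) du = √(π/α), since the A² factors cancel between numerator and denominator, ⟨u²⟩ = w^2/2.
Putting w = 4.94 gives 12.20.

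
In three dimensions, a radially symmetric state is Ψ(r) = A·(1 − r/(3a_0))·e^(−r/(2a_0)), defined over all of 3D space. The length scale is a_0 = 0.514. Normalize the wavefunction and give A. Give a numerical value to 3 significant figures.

A ≈ 0.938

Normalization requires ∫|Ψ|² 4πr² dr = 1, integrated from 0 to ∞.
In 3D with spherical symmetry the volume element is 4πr² dr.
Using ∫₀^∞ rⁿ e^(−αr) dr = n!/αⁿ⁺¹, with Ψ = A·(1 − r/(3a_0))·e^(−r/(2a_0)), the integral evaluates to A²·[8·π·a_0^3/3].
Plugging in a_0 = 0.514 yields A = 0.9376.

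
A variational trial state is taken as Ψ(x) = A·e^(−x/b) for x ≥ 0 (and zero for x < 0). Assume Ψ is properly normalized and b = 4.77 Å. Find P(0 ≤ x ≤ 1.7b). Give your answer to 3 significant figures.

|Ψ|² is the probability density, so P = ∫_{0}^{1.7b} |Ψ|² dx.
Since A² = 1/(b/2), this is the region integral divided by the full normalization integral.
Let u = x/b; then A² and the length scale cancel, so P = ∫_{0}^{1.7} e^(-2·u) du ÷ ∫_{0}^{∞} e^(-2·u) du.
With ∫ e^(-2·u) du = -e^(-2·u)/2 + C, the region integral is 1/2 - e^(-17/5)/2 and the full one is 1/2.
The result is P = 0.9666.

P ≈ 0.967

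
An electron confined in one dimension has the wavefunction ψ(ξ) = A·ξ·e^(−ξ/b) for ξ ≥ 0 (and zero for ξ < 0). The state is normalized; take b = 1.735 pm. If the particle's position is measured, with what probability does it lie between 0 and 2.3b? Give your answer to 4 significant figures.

The probability is P = ∫ |ψ|² dξ over [0, 2.3b].
Since A² = 1/(b^3/4), this is the region integral divided by the full normalization integral.
In terms of u = ξ/b (A² and the length scale cancel between numerator and denominator), P = [∫_{0}^{2.3} u^2·e^(-2·u) du] / [∫_{0}^{∞} u^2·e^(-2·u) du].
Using ∫ u^2·e^(-2·u) du = -(2·u^2 + 2·u + 1)·e^(-2·u)/4, the numerator is 1/4 - 809·e^(-23/5)/200 and the denominator is 1/4.
The result is P = 0.83736.

P ≈ 0.8374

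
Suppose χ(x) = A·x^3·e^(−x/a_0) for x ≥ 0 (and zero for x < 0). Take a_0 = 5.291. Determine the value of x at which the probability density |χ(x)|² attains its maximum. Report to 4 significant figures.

The maximum of |χ(x)|² occurs where its derivative vanishes.
This gives x = 3·a_0.
With a_0 = 5.291, the most probable position is 15.873.

x ≈ 15.87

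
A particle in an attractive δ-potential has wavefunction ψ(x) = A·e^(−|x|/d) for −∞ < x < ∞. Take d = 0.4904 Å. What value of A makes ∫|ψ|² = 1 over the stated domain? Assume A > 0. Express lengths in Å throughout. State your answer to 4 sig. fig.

A ≈ 1.428 Å^(-1/2)

The normalization condition is ∫|ψ|² dx = 1 from −∞ to ∞.
Carrying out the integral gives A² · d.
With d = 0.4904: A² = 2.0392 and A = 1.4280.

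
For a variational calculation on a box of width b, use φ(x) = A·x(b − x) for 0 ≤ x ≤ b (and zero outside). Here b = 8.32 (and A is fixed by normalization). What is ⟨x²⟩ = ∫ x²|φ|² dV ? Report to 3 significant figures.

By definition ⟨x²⟩ = ∫ x^2 |φ(x)|² dx.
Expanding the polynomial and integrating term by term, evaluating both integrals, ⟨x²⟩ = 2·b^2/7.
Putting b = 8.32 gives 19.78.

⟨x^2⟩ ≈ 19.8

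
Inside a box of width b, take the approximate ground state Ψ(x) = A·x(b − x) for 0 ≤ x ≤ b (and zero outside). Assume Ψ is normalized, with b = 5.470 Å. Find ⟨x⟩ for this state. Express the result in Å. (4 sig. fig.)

⟨x⟩ ≈ 2.735 Å

By definition ⟨x⟩ = ∫ x |Ψ(x)|² dx.
Evaluating both integrals, ⟨x⟩ = b/2.
With b = 5.470, ⟨x⟩ = 2.7350.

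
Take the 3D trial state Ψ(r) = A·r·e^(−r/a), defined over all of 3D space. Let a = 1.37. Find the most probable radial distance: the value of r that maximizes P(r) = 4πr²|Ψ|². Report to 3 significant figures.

r ≈ 2.74

The maximum of P(r) = 4πr²|Ψ|² occurs where its derivative vanishes.
This gives r = 2·a.
With a = 1.37, the most probable radial distance is 2.740.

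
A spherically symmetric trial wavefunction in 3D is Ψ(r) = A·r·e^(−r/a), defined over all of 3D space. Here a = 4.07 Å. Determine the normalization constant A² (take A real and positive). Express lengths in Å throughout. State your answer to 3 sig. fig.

Require ∫ |Ψ|² 4πr² dr = 1 over the whole domain.
With ∫₀^∞ r^4 e^(−αr) dr = 4!/α^5, carrying out the integral gives A² · 3·π·a^5.
Setting this equal to 1 gives A² = 1/(3·π·a^5).
Plugging in a = 4.07 yields A = 0.009747.

A^2 ≈ 0.0000950 Å^(-5)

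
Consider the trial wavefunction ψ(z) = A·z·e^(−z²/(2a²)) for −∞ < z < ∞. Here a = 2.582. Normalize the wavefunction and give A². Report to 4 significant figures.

The normalization condition is ∫|ψ|² dz = 1 from −∞ to ∞.
∫|ψ|² dz = A²·(√(π)·a^3/2).
Hence A² = 1/[√(π)·a^3/2].
Substituting a = 2.582 gives A² = 0.065552, so A = 0.25603.

A^2 ≈ 0.06555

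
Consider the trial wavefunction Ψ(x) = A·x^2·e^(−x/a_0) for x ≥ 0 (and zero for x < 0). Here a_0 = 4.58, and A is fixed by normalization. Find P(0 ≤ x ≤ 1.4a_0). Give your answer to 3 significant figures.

P ≈ 0.152

|Ψ|² is the probability density, so P = ∫_{0}^{1.4a_0} |Ψ|² dx.
With A² fixed by ∫|Ψ|² = 1, i.e. A² = (3·a_0^5/4)^(−1), substitute and integrate.
Let u = x/a_0; then A² and the length scale cancel, so P = ∫_{0}^{1.4} u^4·e^(-2·u) du ÷ ∫_{0}^{∞} u^4·e^(-2·u) du.
With ∫ u^4·e^(-2·u) du = -(u^4/2 + u^3 + 3·u^2/2 + 3·u/2 + 3/4)·e^(-2·u) + C, the region integral is ≈ 0.11424 and the full one is 3/4.
Evaluating gives P = 0.1523.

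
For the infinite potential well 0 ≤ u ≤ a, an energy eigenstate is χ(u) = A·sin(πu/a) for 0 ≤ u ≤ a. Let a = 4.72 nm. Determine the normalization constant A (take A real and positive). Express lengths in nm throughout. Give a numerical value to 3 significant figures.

A ≈ 0.651 nm^(-1/2)

We need A² ∫|f|² du = 1, taking the integral from 0 to a.
Carrying out the integral gives A² · a/2.
So A² = (a/2)^(−1).
Plugging in a = 4.72 yields A = 0.6509.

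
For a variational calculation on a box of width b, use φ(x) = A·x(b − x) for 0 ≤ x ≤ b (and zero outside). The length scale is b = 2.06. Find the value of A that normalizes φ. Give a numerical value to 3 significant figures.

A ≈ 0.899

We need A² ∫|f|² dx = 1, taking the integral from 0 to b.
Expanding the polynomial and integrating term by term, carrying out the integral gives A² · b^5/30.
Hence A² = 1/[b^5/30].
With b = 2.06: A² = 0.8087 and A = 0.8993.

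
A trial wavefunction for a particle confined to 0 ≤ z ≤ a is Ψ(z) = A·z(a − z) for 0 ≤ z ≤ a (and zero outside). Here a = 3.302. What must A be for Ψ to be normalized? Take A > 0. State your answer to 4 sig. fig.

A ≈ 0.2765

The normalization condition is ∫|Ψ|² dz = 1 from 0 to a.
With Ψ = A·z(a − z), the integral evaluates to A²·[a^5/30].
Plugging in a = 3.302 yields A = 0.27645.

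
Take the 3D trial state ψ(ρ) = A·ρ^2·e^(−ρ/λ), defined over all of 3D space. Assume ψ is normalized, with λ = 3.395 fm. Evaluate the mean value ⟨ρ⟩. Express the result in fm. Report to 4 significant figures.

By definition ⟨ρ⟩ = ∫ ρ |ψ(ρ)|² 4πρ² dρ.
Using ∫₀^∞ ρⁿ e^(−αρ) dρ = n!/αⁿ⁺¹, since the A² factors cancel between numerator and denominator, ⟨ρ⟩ = 7·λ/2.
Putting λ = 3.395 gives 11.883.

⟨ρ⟩ ≈ 11.88 fm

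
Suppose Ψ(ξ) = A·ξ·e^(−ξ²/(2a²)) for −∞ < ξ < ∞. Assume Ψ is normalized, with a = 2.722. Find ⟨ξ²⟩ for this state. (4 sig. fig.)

⟨ξ^2⟩ ≈ 11.11

The expectation value is the |Ψ|²-weighted average of ξ^2: ∫ ξ^2|Ψ|² dξ.
Using the Gaussian integral ∫_{−∞}^{∞} e^(−αξ²) dξ = √(π/α), the ratio of the moment integral to the normalization integral gives ⟨ξ²⟩ = 3·a^2/2.
Putting a = 2.722 gives 11.114.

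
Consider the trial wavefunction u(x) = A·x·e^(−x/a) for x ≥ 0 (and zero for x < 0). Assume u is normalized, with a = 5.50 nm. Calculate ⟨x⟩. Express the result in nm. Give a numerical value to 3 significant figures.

⟨x⟩ = ∫ x |u|² dx over the full domain.
Since the A² factors cancel between numerator and denominator, ⟨x⟩ = 3·a/2.
Putting a = 5.50 gives 8.250.

⟨x⟩ ≈ 8.25 nm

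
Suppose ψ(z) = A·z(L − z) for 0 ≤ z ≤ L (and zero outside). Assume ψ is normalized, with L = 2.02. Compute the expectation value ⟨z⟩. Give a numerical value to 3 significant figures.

⟨z⟩ ≈ 1.01

⟨z⟩ = ∫ z |ψ|² dz over the full domain.
The ratio of the moment integral to the normalization integral gives ⟨z⟩ = L/2.
Putting L = 2.02 gives 1.010.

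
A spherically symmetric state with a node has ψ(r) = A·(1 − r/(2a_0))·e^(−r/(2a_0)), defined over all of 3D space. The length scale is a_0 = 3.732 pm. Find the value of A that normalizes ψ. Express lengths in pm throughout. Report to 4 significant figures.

Require ∫ |ψ|² 4πr² dr = 1 over the whole domain.
The integral (without the A² prefactor) comes out to 8·π·a_0^3.
Setting this equal to 1 gives A² = 1/(8·π·a_0^3).
With a_0 = 3.732: A² = 0.00076548 and A = 0.027667.

A ≈ 0.02767 pm^(-3/2)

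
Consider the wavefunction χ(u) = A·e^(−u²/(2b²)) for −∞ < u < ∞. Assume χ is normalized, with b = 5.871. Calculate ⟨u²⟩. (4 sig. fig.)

The expectation value is the |χ|²-weighted average of u^2: ∫ u^2|χ|² du.
Differentiating ∫e^(−αu²) du = √(π/α) under α to get the higher moments, the ratio of the moment integral to the normalization integral gives ⟨u²⟩ = b^2/2.
With b = 5.871, ⟨u^2⟩ = 17.234.

⟨u^2⟩ ≈ 17.23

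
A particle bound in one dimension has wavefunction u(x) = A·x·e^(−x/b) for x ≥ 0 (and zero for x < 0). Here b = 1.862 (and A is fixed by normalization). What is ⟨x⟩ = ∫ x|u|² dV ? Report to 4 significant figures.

By definition ⟨x⟩ = ∫ x |u(x)|² dx.
Since the A² factors cancel between numerator and denominator, ⟨x⟩ = 3·b/2.
With b = 1.862, ⟨x⟩ = 2.7930.

⟨x⟩ ≈ 2.793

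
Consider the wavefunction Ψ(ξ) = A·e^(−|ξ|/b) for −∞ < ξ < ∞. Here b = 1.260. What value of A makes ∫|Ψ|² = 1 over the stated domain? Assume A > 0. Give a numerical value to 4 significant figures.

The normalization condition is ∫|Ψ|² dξ = 1 from −∞ to ∞.
With ∫₀^∞ ξ^0 e^(−αξ) dξ = 0!/α^1, ∫|Ψ|² dξ = A²·(b).
Hence A² = 1/[b].
With b = 1.260: A² = 0.79365 and A = 0.89087.

A ≈ 0.8909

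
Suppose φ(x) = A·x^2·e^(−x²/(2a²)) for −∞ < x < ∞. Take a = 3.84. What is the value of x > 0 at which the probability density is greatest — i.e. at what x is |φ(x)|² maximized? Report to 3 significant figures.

The maximum of |φ(x)|² occurs where its derivative vanishes.
Solving yields x = √(2)·a.
With a = 3.84, the value of x > 0 at which the probability density is greatest is 5.431.

x ≈ 5.43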